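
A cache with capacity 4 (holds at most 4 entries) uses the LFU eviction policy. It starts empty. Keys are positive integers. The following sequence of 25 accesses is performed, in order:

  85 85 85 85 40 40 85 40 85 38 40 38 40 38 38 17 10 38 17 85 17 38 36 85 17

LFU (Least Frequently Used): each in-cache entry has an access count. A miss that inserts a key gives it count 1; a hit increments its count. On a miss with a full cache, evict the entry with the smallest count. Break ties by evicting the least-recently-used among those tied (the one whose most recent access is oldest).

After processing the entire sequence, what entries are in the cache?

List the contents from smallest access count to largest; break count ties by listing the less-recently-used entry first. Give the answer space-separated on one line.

Answer: 17 40 38 85

Derivation:
LFU simulation (capacity=4):
  1. access 85: MISS. Cache: [85(c=1)]
  2. access 85: HIT, count now 2. Cache: [85(c=2)]
  3. access 85: HIT, count now 3. Cache: [85(c=3)]
  4. access 85: HIT, count now 4. Cache: [85(c=4)]
  5. access 40: MISS. Cache: [40(c=1) 85(c=4)]
  6. access 40: HIT, count now 2. Cache: [40(c=2) 85(c=4)]
  7. access 85: HIT, count now 5. Cache: [40(c=2) 85(c=5)]
  8. access 40: HIT, count now 3. Cache: [40(c=3) 85(c=5)]
  9. access 85: HIT, count now 6. Cache: [40(c=3) 85(c=6)]
  10. access 38: MISS. Cache: [38(c=1) 40(c=3) 85(c=6)]
  11. access 40: HIT, count now 4. Cache: [38(c=1) 40(c=4) 85(c=6)]
  12. access 38: HIT, count now 2. Cache: [38(c=2) 40(c=4) 85(c=6)]
  13. access 40: HIT, count now 5. Cache: [38(c=2) 40(c=5) 85(c=6)]
  14. access 38: HIT, count now 3. Cache: [38(c=3) 40(c=5) 85(c=6)]
  15. access 38: HIT, count now 4. Cache: [38(c=4) 40(c=5) 85(c=6)]
  16. access 17: MISS. Cache: [17(c=1) 38(c=4) 40(c=5) 85(c=6)]
  17. access 10: MISS, evict 17(c=1). Cache: [10(c=1) 38(c=4) 40(c=5) 85(c=6)]
  18. access 38: HIT, count now 5. Cache: [10(c=1) 40(c=5) 38(c=5) 85(c=6)]
  19. access 17: MISS, evict 10(c=1). Cache: [17(c=1) 40(c=5) 38(c=5) 85(c=6)]
  20. access 85: HIT, count now 7. Cache: [17(c=1) 40(c=5) 38(c=5) 85(c=7)]
  21. access 17: HIT, count now 2. Cache: [17(c=2) 40(c=5) 38(c=5) 85(c=7)]
  22. access 38: HIT, count now 6. Cache: [17(c=2) 40(c=5) 38(c=6) 85(c=7)]
  23. access 36: MISS, evict 17(c=2). Cache: [36(c=1) 40(c=5) 38(c=6) 85(c=7)]
  24. access 85: HIT, count now 8. Cache: [36(c=1) 40(c=5) 38(c=6) 85(c=8)]
  25. access 17: MISS, evict 36(c=1). Cache: [17(c=1) 40(c=5) 38(c=6) 85(c=8)]
Total: 17 hits, 8 misses, 4 evictions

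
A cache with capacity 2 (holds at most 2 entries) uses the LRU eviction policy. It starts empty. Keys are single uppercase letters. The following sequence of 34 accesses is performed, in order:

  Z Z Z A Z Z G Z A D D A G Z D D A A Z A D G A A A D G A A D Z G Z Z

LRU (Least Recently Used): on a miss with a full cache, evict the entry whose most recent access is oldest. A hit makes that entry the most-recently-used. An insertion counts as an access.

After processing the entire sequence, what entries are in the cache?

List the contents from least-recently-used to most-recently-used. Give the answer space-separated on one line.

LRU simulation (capacity=2):
  1. access Z: MISS. Cache (LRU->MRU): [Z]
  2. access Z: HIT. Cache (LRU->MRU): [Z]
  3. access Z: HIT. Cache (LRU->MRU): [Z]
  4. access A: MISS. Cache (LRU->MRU): [Z A]
  5. access Z: HIT. Cache (LRU->MRU): [A Z]
  6. access Z: HIT. Cache (LRU->MRU): [A Z]
  7. access G: MISS, evict A. Cache (LRU->MRU): [Z G]
  8. access Z: HIT. Cache (LRU->MRU): [G Z]
  9. access A: MISS, evict G. Cache (LRU->MRU): [Z A]
  10. access D: MISS, evict Z. Cache (LRU->MRU): [A D]
  11. access D: HIT. Cache (LRU->MRU): [A D]
  12. access A: HIT. Cache (LRU->MRU): [D A]
  13. access G: MISS, evict D. Cache (LRU->MRU): [A G]
  14. access Z: MISS, evict A. Cache (LRU->MRU): [G Z]
  15. access D: MISS, evict G. Cache (LRU->MRU): [Z D]
  16. access D: HIT. Cache (LRU->MRU): [Z D]
  17. access A: MISS, evict Z. Cache (LRU->MRU): [D A]
  18. access A: HIT. Cache (LRU->MRU): [D A]
  19. access Z: MISS, evict D. Cache (LRU->MRU): [A Z]
  20. access A: HIT. Cache (LRU->MRU): [Z A]
  21. access D: MISS, evict Z. Cache (LRU->MRU): [A D]
  22. access G: MISS, evict A. Cache (LRU->MRU): [D G]
  23. access A: MISS, evict D. Cache (LRU->MRU): [G A]
  24. access A: HIT. Cache (LRU->MRU): [G A]
  25. access A: HIT. Cache (LRU->MRU): [G A]
  26. access D: MISS, evict G. Cache (LRU->MRU): [A D]
  27. access G: MISS, evict A. Cache (LRU->MRU): [D G]
  28. access A: MISS, evict D. Cache (LRU->MRU): [G A]
  29. access A: HIT. Cache (LRU->MRU): [G A]
  30. access D: MISS, evict G. Cache (LRU->MRU): [A D]
  31. access Z: MISS, evict A. Cache (LRU->MRU): [D Z]
  32. access G: MISS, evict D. Cache (LRU->MRU): [Z G]
  33. access Z: HIT. Cache (LRU->MRU): [G Z]
  34. access Z: HIT. Cache (LRU->MRU): [G Z]
Total: 15 hits, 19 misses, 17 evictions

Answer: G Z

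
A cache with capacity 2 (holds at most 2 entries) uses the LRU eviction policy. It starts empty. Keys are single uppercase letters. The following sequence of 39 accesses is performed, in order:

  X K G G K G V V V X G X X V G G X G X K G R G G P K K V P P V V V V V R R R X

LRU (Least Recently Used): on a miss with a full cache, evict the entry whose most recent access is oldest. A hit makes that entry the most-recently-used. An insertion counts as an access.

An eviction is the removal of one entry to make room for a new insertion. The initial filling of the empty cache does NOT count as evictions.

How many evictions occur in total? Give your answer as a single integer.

LRU simulation (capacity=2):
  1. access X: MISS. Cache (LRU->MRU): [X]
  2. access K: MISS. Cache (LRU->MRU): [X K]
  3. access G: MISS, evict X. Cache (LRU->MRU): [K G]
  4. access G: HIT. Cache (LRU->MRU): [K G]
  5. access K: HIT. Cache (LRU->MRU): [G K]
  6. access G: HIT. Cache (LRU->MRU): [K G]
  7. access V: MISS, evict K. Cache (LRU->MRU): [G V]
  8. access V: HIT. Cache (LRU->MRU): [G V]
  9. access V: HIT. Cache (LRU->MRU): [G V]
  10. access X: MISS, evict G. Cache (LRU->MRU): [V X]
  11. access G: MISS, evict V. Cache (LRU->MRU): [X G]
  12. access X: HIT. Cache (LRU->MRU): [G X]
  13. access X: HIT. Cache (LRU->MRU): [G X]
  14. access V: MISS, evict G. Cache (LRU->MRU): [X V]
  15. access G: MISS, evict X. Cache (LRU->MRU): [V G]
  16. access G: HIT. Cache (LRU->MRU): [V G]
  17. access X: MISS, evict V. Cache (LRU->MRU): [G X]
  18. access G: HIT. Cache (LRU->MRU): [X G]
  19. access X: HIT. Cache (LRU->MRU): [G X]
  20. access K: MISS, evict G. Cache (LRU->MRU): [X K]
  21. access G: MISS, evict X. Cache (LRU->MRU): [K G]
  22. access R: MISS, evict K. Cache (LRU->MRU): [G R]
  23. access G: HIT. Cache (LRU->MRU): [R G]
  24. access G: HIT. Cache (LRU->MRU): [R G]
  25. access P: MISS, evict R. Cache (LRU->MRU): [G P]
  26. access K: MISS, evict G. Cache (LRU->MRU): [P K]
  27. access K: HIT. Cache (LRU->MRU): [P K]
  28. access V: MISS, evict P. Cache (LRU->MRU): [K V]
  29. access P: MISS, evict K. Cache (LRU->MRU): [V P]
  30. access P: HIT. Cache (LRU->MRU): [V P]
  31. access V: HIT. Cache (LRU->MRU): [P V]
  32. access V: HIT. Cache (LRU->MRU): [P V]
  33. access V: HIT. Cache (LRU->MRU): [P V]
  34. access V: HIT. Cache (LRU->MRU): [P V]
  35. access V: HIT. Cache (LRU->MRU): [P V]
  36. access R: MISS, evict P. Cache (LRU->MRU): [V R]
  37. access R: HIT. Cache (LRU->MRU): [V R]
  38. access R: HIT. Cache (LRU->MRU): [V R]
  39. access X: MISS, evict V. Cache (LRU->MRU): [R X]
Total: 21 hits, 18 misses, 16 evictions

Answer: 16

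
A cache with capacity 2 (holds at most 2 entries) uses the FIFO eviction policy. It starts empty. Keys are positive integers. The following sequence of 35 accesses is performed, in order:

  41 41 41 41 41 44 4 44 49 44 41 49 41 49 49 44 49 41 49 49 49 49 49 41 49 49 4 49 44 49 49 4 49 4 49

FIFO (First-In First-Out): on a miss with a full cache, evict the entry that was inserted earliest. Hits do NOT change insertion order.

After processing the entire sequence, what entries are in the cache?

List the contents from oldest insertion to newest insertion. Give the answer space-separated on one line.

Answer: 49 4

Derivation:
FIFO simulation (capacity=2):
  1. access 41: MISS. Cache (old->new): [41]
  2. access 41: HIT. Cache (old->new): [41]
  3. access 41: HIT. Cache (old->new): [41]
  4. access 41: HIT. Cache (old->new): [41]
  5. access 41: HIT. Cache (old->new): [41]
  6. access 44: MISS. Cache (old->new): [41 44]
  7. access 4: MISS, evict 41. Cache (old->new): [44 4]
  8. access 44: HIT. Cache (old->new): [44 4]
  9. access 49: MISS, evict 44. Cache (old->new): [4 49]
  10. access 44: MISS, evict 4. Cache (old->new): [49 44]
  11. access 41: MISS, evict 49. Cache (old->new): [44 41]
  12. access 49: MISS, evict 44. Cache (old->new): [41 49]
  13. access 41: HIT. Cache (old->new): [41 49]
  14. access 49: HIT. Cache (old->new): [41 49]
  15. access 49: HIT. Cache (old->new): [41 49]
  16. access 44: MISS, evict 41. Cache (old->new): [49 44]
  17. access 49: HIT. Cache (old->new): [49 44]
  18. access 41: MISS, evict 49. Cache (old->new): [44 41]
  19. access 49: MISS, evict 44. Cache (old->new): [41 49]
  20. access 49: HIT. Cache (old->new): [41 49]
  21. access 49: HIT. Cache (old->new): [41 49]
  22. access 49: HIT. Cache (old->new): [41 49]
  23. access 49: HIT. Cache (old->new): [41 49]
  24. access 41: HIT. Cache (old->new): [41 49]
  25. access 49: HIT. Cache (old->new): [41 49]
  26. access 49: HIT. Cache (old->new): [41 49]
  27. access 4: MISS, evict 41. Cache (old->new): [49 4]
  28. access 49: HIT. Cache (old->new): [49 4]
  29. access 44: MISS, evict 49. Cache (old->new): [4 44]
  30. access 49: MISS, evict 4. Cache (old->new): [44 49]
  31. access 49: HIT. Cache (old->new): [44 49]
  32. access 4: MISS, evict 44. Cache (old->new): [49 4]
  33. access 49: HIT. Cache (old->new): [49 4]
  34. access 4: HIT. Cache (old->new): [49 4]
  35. access 49: HIT. Cache (old->new): [49 4]
Total: 21 hits, 14 misses, 12 evictions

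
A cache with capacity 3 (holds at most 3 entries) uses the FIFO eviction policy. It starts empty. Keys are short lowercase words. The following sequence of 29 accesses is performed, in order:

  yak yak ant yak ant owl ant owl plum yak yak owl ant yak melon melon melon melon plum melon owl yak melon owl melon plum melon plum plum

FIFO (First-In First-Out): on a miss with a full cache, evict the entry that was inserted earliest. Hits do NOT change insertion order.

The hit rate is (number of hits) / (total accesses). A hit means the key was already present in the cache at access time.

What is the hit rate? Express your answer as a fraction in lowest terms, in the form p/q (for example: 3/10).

Answer: 17/29

Derivation:
FIFO simulation (capacity=3):
  1. access yak: MISS. Cache (old->new): [yak]
  2. access yak: HIT. Cache (old->new): [yak]
  3. access ant: MISS. Cache (old->new): [yak ant]
  4. access yak: HIT. Cache (old->new): [yak ant]
  5. access ant: HIT. Cache (old->new): [yak ant]
  6. access owl: MISS. Cache (old->new): [yak ant owl]
  7. access ant: HIT. Cache (old->new): [yak ant owl]
  8. access owl: HIT. Cache (old->new): [yak ant owl]
  9. access plum: MISS, evict yak. Cache (old->new): [ant owl plum]
  10. access yak: MISS, evict ant. Cache (old->new): [owl plum yak]
  11. access yak: HIT. Cache (old->new): [owl plum yak]
  12. access owl: HIT. Cache (old->new): [owl plum yak]
  13. access ant: MISS, evict owl. Cache (old->new): [plum yak ant]
  14. access yak: HIT. Cache (old->new): [plum yak ant]
  15. access melon: MISS, evict plum. Cache (old->new): [yak ant melon]
  16. access melon: HIT. Cache (old->new): [yak ant melon]
  17. access melon: HIT. Cache (old->new): [yak ant melon]
  18. access melon: HIT. Cache (old->new): [yak ant melon]
  19. access plum: MISS, evict yak. Cache (old->new): [ant melon plum]
  20. access melon: HIT. Cache (old->new): [ant melon plum]
  21. access owl: MISS, evict ant. Cache (old->new): [melon plum owl]
  22. access yak: MISS, evict melon. Cache (old->new): [plum owl yak]
  23. access melon: MISS, evict plum. Cache (old->new): [owl yak melon]
  24. access owl: HIT. Cache (old->new): [owl yak melon]
  25. access melon: HIT. Cache (old->new): [owl yak melon]
  26. access plum: MISS, evict owl. Cache (old->new): [yak melon plum]
  27. access melon: HIT. Cache (old->new): [yak melon plum]
  28. access plum: HIT. Cache (old->new): [yak melon plum]
  29. access plum: HIT. Cache (old->new): [yak melon plum]
Total: 17 hits, 12 misses, 9 evictions

Hit rate = 17/29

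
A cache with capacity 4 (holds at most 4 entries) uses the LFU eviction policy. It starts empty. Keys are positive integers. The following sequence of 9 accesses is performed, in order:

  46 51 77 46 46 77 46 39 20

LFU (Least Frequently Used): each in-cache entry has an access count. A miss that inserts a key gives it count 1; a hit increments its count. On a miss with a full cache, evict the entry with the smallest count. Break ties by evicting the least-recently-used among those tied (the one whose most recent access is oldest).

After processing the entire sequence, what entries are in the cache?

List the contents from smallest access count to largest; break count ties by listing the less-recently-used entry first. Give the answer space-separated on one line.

LFU simulation (capacity=4):
  1. access 46: MISS. Cache: [46(c=1)]
  2. access 51: MISS. Cache: [46(c=1) 51(c=1)]
  3. access 77: MISS. Cache: [46(c=1) 51(c=1) 77(c=1)]
  4. access 46: HIT, count now 2. Cache: [51(c=1) 77(c=1) 46(c=2)]
  5. access 46: HIT, count now 3. Cache: [51(c=1) 77(c=1) 46(c=3)]
  6. access 77: HIT, count now 2. Cache: [51(c=1) 77(c=2) 46(c=3)]
  7. access 46: HIT, count now 4. Cache: [51(c=1) 77(c=2) 46(c=4)]
  8. access 39: MISS. Cache: [51(c=1) 39(c=1) 77(c=2) 46(c=4)]
  9. access 20: MISS, evict 51(c=1). Cache: [39(c=1) 20(c=1) 77(c=2) 46(c=4)]
Total: 4 hits, 5 misses, 1 evictions

Answer: 39 20 77 46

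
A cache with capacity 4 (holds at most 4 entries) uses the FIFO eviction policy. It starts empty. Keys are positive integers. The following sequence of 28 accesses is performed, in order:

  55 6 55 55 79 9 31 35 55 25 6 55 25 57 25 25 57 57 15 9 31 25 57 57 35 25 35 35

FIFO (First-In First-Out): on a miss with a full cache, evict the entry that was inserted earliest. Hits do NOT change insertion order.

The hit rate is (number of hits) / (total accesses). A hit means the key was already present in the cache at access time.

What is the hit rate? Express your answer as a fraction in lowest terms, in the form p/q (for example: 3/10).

FIFO simulation (capacity=4):
  1. access 55: MISS. Cache (old->new): [55]
  2. access 6: MISS. Cache (old->new): [55 6]
  3. access 55: HIT. Cache (old->new): [55 6]
  4. access 55: HIT. Cache (old->new): [55 6]
  5. access 79: MISS. Cache (old->new): [55 6 79]
  6. access 9: MISS. Cache (old->new): [55 6 79 9]
  7. access 31: MISS, evict 55. Cache (old->new): [6 79 9 31]
  8. access 35: MISS, evict 6. Cache (old->new): [79 9 31 35]
  9. access 55: MISS, evict 79. Cache (old->new): [9 31 35 55]
  10. access 25: MISS, evict 9. Cache (old->new): [31 35 55 25]
  11. access 6: MISS, evict 31. Cache (old->new): [35 55 25 6]
  12. access 55: HIT. Cache (old->new): [35 55 25 6]
  13. access 25: HIT. Cache (old->new): [35 55 25 6]
  14. access 57: MISS, evict 35. Cache (old->new): [55 25 6 57]
  15. access 25: HIT. Cache (old->new): [55 25 6 57]
  16. access 25: HIT. Cache (old->new): [55 25 6 57]
  17. access 57: HIT. Cache (old->new): [55 25 6 57]
  18. access 57: HIT. Cache (old->new): [55 25 6 57]
  19. access 15: MISS, evict 55. Cache (old->new): [25 6 57 15]
  20. access 9: MISS, evict 25. Cache (old->new): [6 57 15 9]
  21. access 31: MISS, evict 6. Cache (old->new): [57 15 9 31]
  22. access 25: MISS, evict 57. Cache (old->new): [15 9 31 25]
  23. access 57: MISS, evict 15. Cache (old->new): [9 31 25 57]
  24. access 57: HIT. Cache (old->new): [9 31 25 57]
  25. access 35: MISS, evict 9. Cache (old->new): [31 25 57 35]
  26. access 25: HIT. Cache (old->new): [31 25 57 35]
  27. access 35: HIT. Cache (old->new): [31 25 57 35]
  28. access 35: HIT. Cache (old->new): [31 25 57 35]
Total: 12 hits, 16 misses, 12 evictions

Hit rate = 12/28 = 3/7

Answer: 3/7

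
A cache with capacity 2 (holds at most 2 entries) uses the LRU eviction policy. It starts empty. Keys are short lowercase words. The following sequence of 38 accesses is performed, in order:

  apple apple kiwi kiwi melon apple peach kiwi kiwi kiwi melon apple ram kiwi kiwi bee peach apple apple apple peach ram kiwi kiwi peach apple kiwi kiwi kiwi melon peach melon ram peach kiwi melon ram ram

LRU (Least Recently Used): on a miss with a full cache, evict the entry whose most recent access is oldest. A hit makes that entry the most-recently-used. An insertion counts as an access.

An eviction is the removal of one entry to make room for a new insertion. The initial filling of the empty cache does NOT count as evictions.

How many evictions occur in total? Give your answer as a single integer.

Answer: 23

Derivation:
LRU simulation (capacity=2):
  1. access apple: MISS. Cache (LRU->MRU): [apple]
  2. access apple: HIT. Cache (LRU->MRU): [apple]
  3. access kiwi: MISS. Cache (LRU->MRU): [apple kiwi]
  4. access kiwi: HIT. Cache (LRU->MRU): [apple kiwi]
  5. access melon: MISS, evict apple. Cache (LRU->MRU): [kiwi melon]
  6. access apple: MISS, evict kiwi. Cache (LRU->MRU): [melon apple]
  7. access peach: MISS, evict melon. Cache (LRU->MRU): [apple peach]
  8. access kiwi: MISS, evict apple. Cache (LRU->MRU): [peach kiwi]
  9. access kiwi: HIT. Cache (LRU->MRU): [peach kiwi]
  10. access kiwi: HIT. Cache (LRU->MRU): [peach kiwi]
  11. access melon: MISS, evict peach. Cache (LRU->MRU): [kiwi melon]
  12. access apple: MISS, evict kiwi. Cache (LRU->MRU): [melon apple]
  13. access ram: MISS, evict melon. Cache (LRU->MRU): [apple ram]
  14. access kiwi: MISS, evict apple. Cache (LRU->MRU): [ram kiwi]
  15. access kiwi: HIT. Cache (LRU->MRU): [ram kiwi]
  16. access bee: MISS, evict ram. Cache (LRU->MRU): [kiwi bee]
  17. access peach: MISS, evict kiwi. Cache (LRU->MRU): [bee peach]
  18. access apple: MISS, evict bee. Cache (LRU->MRU): [peach apple]
  19. access apple: HIT. Cache (LRU->MRU): [peach apple]
  20. access apple: HIT. Cache (LRU->MRU): [peach apple]
  21. access peach: HIT. Cache (LRU->MRU): [apple peach]
  22. access ram: MISS, evict apple. Cache (LRU->MRU): [peach ram]
  23. access kiwi: MISS, evict peach. Cache (LRU->MRU): [ram kiwi]
  24. access kiwi: HIT. Cache (LRU->MRU): [ram kiwi]
  25. access peach: MISS, evict ram. Cache (LRU->MRU): [kiwi peach]
  26. access apple: MISS, evict kiwi. Cache (LRU->MRU): [peach apple]
  27. access kiwi: MISS, evict peach. Cache (LRU->MRU): [apple kiwi]
  28. access kiwi: HIT. Cache (LRU->MRU): [apple kiwi]
  29. access kiwi: HIT. Cache (LRU->MRU): [apple kiwi]
  30. access melon: MISS, evict apple. Cache (LRU->MRU): [kiwi melon]
  31. access peach: MISS, evict kiwi. Cache (LRU->MRU): [melon peach]
  32. access melon: HIT. Cache (LRU->MRU): [peach melon]
  33. access ram: MISS, evict peach. Cache (LRU->MRU): [melon ram]
  34. access peach: MISS, evict melon. Cache (LRU->MRU): [ram peach]
  35. access kiwi: MISS, evict ram. Cache (LRU->MRU): [peach kiwi]
  36. access melon: MISS, evict peach. Cache (LRU->MRU): [kiwi melon]
  37. access ram: MISS, evict kiwi. Cache (LRU->MRU): [melon ram]
  38. access ram: HIT. Cache (LRU->MRU): [melon ram]
Total: 13 hits, 25 misses, 23 evictions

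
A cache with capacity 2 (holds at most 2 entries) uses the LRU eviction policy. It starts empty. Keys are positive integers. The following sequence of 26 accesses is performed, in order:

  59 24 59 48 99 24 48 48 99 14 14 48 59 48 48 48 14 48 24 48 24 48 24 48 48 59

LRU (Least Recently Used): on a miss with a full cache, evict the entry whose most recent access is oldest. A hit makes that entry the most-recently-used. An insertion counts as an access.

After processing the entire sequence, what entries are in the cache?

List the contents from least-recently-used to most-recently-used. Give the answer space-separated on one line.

LRU simulation (capacity=2):
  1. access 59: MISS. Cache (LRU->MRU): [59]
  2. access 24: MISS. Cache (LRU->MRU): [59 24]
  3. access 59: HIT. Cache (LRU->MRU): [24 59]
  4. access 48: MISS, evict 24. Cache (LRU->MRU): [59 48]
  5. access 99: MISS, evict 59. Cache (LRU->MRU): [48 99]
  6. access 24: MISS, evict 48. Cache (LRU->MRU): [99 24]
  7. access 48: MISS, evict 99. Cache (LRU->MRU): [24 48]
  8. access 48: HIT. Cache (LRU->MRU): [24 48]
  9. access 99: MISS, evict 24. Cache (LRU->MRU): [48 99]
  10. access 14: MISS, evict 48. Cache (LRU->MRU): [99 14]
  11. access 14: HIT. Cache (LRU->MRU): [99 14]
  12. access 48: MISS, evict 99. Cache (LRU->MRU): [14 48]
  13. access 59: MISS, evict 14. Cache (LRU->MRU): [48 59]
  14. access 48: HIT. Cache (LRU->MRU): [59 48]
  15. access 48: HIT. Cache (LRU->MRU): [59 48]
  16. access 48: HIT. Cache (LRU->MRU): [59 48]
  17. access 14: MISS, evict 59. Cache (LRU->MRU): [48 14]
  18. access 48: HIT. Cache (LRU->MRU): [14 48]
  19. access 24: MISS, evict 14. Cache (LRU->MRU): [48 24]
  20. access 48: HIT. Cache (LRU->MRU): [24 48]
  21. access 24: HIT. Cache (LRU->MRU): [48 24]
  22. access 48: HIT. Cache (LRU->MRU): [24 48]
  23. access 24: HIT. Cache (LRU->MRU): [48 24]
  24. access 48: HIT. Cache (LRU->MRU): [24 48]
  25. access 48: HIT. Cache (LRU->MRU): [24 48]
  26. access 59: MISS, evict 24. Cache (LRU->MRU): [48 59]
Total: 13 hits, 13 misses, 11 evictions

Answer: 48 59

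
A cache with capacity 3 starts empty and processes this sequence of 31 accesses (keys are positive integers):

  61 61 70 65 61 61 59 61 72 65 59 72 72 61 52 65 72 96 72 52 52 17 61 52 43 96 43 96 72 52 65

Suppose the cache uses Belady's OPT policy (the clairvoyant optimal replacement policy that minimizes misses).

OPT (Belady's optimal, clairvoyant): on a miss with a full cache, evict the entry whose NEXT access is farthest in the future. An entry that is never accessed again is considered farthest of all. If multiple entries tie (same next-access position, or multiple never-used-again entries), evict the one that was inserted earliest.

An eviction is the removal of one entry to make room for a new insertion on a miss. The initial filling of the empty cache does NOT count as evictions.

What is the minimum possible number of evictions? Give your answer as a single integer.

Answer: 10

Derivation:
OPT (Belady) simulation (capacity=3):
  1. access 61: MISS. Cache: [61]
  2. access 61: HIT. Next use of 61: step 5. Cache: [61]
  3. access 70: MISS. Cache: [61 70]
  4. access 65: MISS. Cache: [61 70 65]
  5. access 61: HIT. Next use of 61: step 6. Cache: [61 70 65]
  6. access 61: HIT. Next use of 61: step 8. Cache: [61 70 65]
  7. access 59: MISS, evict 70 (next use: never). Cache: [61 65 59]
  8. access 61: HIT. Next use of 61: step 14. Cache: [61 65 59]
  9. access 72: MISS, evict 61 (next use: step 14). Cache: [65 59 72]
  10. access 65: HIT. Next use of 65: step 16. Cache: [65 59 72]
  11. access 59: HIT. Next use of 59: never. Cache: [65 59 72]
  12. access 72: HIT. Next use of 72: step 13. Cache: [65 59 72]
  13. access 72: HIT. Next use of 72: step 17. Cache: [65 59 72]
  14. access 61: MISS, evict 59 (next use: never). Cache: [65 72 61]
  15. access 52: MISS, evict 61 (next use: step 23). Cache: [65 72 52]
  16. access 65: HIT. Next use of 65: step 31. Cache: [65 72 52]
  17. access 72: HIT. Next use of 72: step 19. Cache: [65 72 52]
  18. access 96: MISS, evict 65 (next use: step 31). Cache: [72 52 96]
  19. access 72: HIT. Next use of 72: step 29. Cache: [72 52 96]
  20. access 52: HIT. Next use of 52: step 21. Cache: [72 52 96]
  21. access 52: HIT. Next use of 52: step 24. Cache: [72 52 96]
  22. access 17: MISS, evict 72 (next use: step 29). Cache: [52 96 17]
  23. access 61: MISS, evict 17 (next use: never). Cache: [52 96 61]
  24. access 52: HIT. Next use of 52: step 30. Cache: [52 96 61]
  25. access 43: MISS, evict 61 (next use: never). Cache: [52 96 43]
  26. access 96: HIT. Next use of 96: step 28. Cache: [52 96 43]
  27. access 43: HIT. Next use of 43: never. Cache: [52 96 43]
  28. access 96: HIT. Next use of 96: never. Cache: [52 96 43]
  29. access 72: MISS, evict 96 (next use: never). Cache: [52 43 72]
  30. access 52: HIT. Next use of 52: never. Cache: [52 43 72]
  31. access 65: MISS, evict 52 (next use: never). Cache: [43 72 65]
Total: 18 hits, 13 misses, 10 evictions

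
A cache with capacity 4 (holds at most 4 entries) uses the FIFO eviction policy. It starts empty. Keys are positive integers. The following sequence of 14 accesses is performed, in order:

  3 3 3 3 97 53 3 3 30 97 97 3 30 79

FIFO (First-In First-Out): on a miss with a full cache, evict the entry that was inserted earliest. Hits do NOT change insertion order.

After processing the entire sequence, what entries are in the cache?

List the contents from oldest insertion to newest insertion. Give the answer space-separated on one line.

FIFO simulation (capacity=4):
  1. access 3: MISS. Cache (old->new): [3]
  2. access 3: HIT. Cache (old->new): [3]
  3. access 3: HIT. Cache (old->new): [3]
  4. access 3: HIT. Cache (old->new): [3]
  5. access 97: MISS. Cache (old->new): [3 97]
  6. access 53: MISS. Cache (old->new): [3 97 53]
  7. access 3: HIT. Cache (old->new): [3 97 53]
  8. access 3: HIT. Cache (old->new): [3 97 53]
  9. access 30: MISS. Cache (old->new): [3 97 53 30]
  10. access 97: HIT. Cache (old->new): [3 97 53 30]
  11. access 97: HIT. Cache (old->new): [3 97 53 30]
  12. access 3: HIT. Cache (old->new): [3 97 53 30]
  13. access 30: HIT. Cache (old->new): [3 97 53 30]
  14. access 79: MISS, evict 3. Cache (old->new): [97 53 30 79]
Total: 9 hits, 5 misses, 1 evictions

Answer: 97 53 30 79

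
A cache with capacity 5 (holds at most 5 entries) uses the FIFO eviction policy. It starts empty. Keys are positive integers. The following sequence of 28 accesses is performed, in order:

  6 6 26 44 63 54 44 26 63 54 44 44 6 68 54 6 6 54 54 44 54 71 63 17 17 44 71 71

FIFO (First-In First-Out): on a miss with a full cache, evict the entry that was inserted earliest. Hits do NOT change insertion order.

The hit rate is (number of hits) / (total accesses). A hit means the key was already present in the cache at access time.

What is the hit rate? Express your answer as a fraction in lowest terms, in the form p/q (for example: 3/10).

FIFO simulation (capacity=5):
  1. access 6: MISS. Cache (old->new): [6]
  2. access 6: HIT. Cache (old->new): [6]
  3. access 26: MISS. Cache (old->new): [6 26]
  4. access 44: MISS. Cache (old->new): [6 26 44]
  5. access 63: MISS. Cache (old->new): [6 26 44 63]
  6. access 54: MISS. Cache (old->new): [6 26 44 63 54]
  7. access 44: HIT. Cache (old->new): [6 26 44 63 54]
  8. access 26: HIT. Cache (old->new): [6 26 44 63 54]
  9. access 63: HIT. Cache (old->new): [6 26 44 63 54]
  10. access 54: HIT. Cache (old->new): [6 26 44 63 54]
  11. access 44: HIT. Cache (old->new): [6 26 44 63 54]
  12. access 44: HIT. Cache (old->new): [6 26 44 63 54]
  13. access 6: HIT. Cache (old->new): [6 26 44 63 54]
  14. access 68: MISS, evict 6. Cache (old->new): [26 44 63 54 68]
  15. access 54: HIT. Cache (old->new): [26 44 63 54 68]
  16. access 6: MISS, evict 26. Cache (old->new): [44 63 54 68 6]
  17. access 6: HIT. Cache (old->new): [44 63 54 68 6]
  18. access 54: HIT. Cache (old->new): [44 63 54 68 6]
  19. access 54: HIT. Cache (old->new): [44 63 54 68 6]
  20. access 44: HIT. Cache (old->new): [44 63 54 68 6]
  21. access 54: HIT. Cache (old->new): [44 63 54 68 6]
  22. access 71: MISS, evict 44. Cache (old->new): [63 54 68 6 71]
  23. access 63: HIT. Cache (old->new): [63 54 68 6 71]
  24. access 17: MISS, evict 63. Cache (old->new): [54 68 6 71 17]
  25. access 17: HIT. Cache (old->new): [54 68 6 71 17]
  26. access 44: MISS, evict 54. Cache (old->new): [68 6 71 17 44]
  27. access 71: HIT. Cache (old->new): [68 6 71 17 44]
  28. access 71: HIT. Cache (old->new): [68 6 71 17 44]
Total: 18 hits, 10 misses, 5 evictions

Hit rate = 18/28 = 9/14

Answer: 9/14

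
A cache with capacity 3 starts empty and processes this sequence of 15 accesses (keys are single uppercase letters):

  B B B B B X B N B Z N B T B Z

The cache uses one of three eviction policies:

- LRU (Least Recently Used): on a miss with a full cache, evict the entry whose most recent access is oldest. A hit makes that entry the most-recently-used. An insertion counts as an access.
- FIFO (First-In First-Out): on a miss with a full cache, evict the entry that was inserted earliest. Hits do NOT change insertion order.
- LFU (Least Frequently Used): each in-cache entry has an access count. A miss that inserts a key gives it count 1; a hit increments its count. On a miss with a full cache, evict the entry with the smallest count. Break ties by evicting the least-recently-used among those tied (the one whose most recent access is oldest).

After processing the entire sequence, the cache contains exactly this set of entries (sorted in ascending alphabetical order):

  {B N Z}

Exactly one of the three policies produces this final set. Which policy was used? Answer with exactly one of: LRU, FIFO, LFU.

Simulating under each policy and comparing final sets:
  LRU: final set = {B T Z} -> differs
  FIFO: final set = {B T Z} -> differs
  LFU: final set = {B N Z} -> MATCHES target
Only LFU produces the target set.

Answer: LFU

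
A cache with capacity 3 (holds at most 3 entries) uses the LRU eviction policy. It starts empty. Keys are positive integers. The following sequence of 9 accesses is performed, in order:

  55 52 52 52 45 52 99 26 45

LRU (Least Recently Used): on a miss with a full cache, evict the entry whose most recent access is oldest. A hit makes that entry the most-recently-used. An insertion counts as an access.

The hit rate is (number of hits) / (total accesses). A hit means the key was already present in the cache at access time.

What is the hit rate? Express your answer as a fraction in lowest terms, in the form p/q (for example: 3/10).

LRU simulation (capacity=3):
  1. access 55: MISS. Cache (LRU->MRU): [55]
  2. access 52: MISS. Cache (LRU->MRU): [55 52]
  3. access 52: HIT. Cache (LRU->MRU): [55 52]
  4. access 52: HIT. Cache (LRU->MRU): [55 52]
  5. access 45: MISS. Cache (LRU->MRU): [55 52 45]
  6. access 52: HIT. Cache (LRU->MRU): [55 45 52]
  7. access 99: MISS, evict 55. Cache (LRU->MRU): [45 52 99]
  8. access 26: MISS, evict 45. Cache (LRU->MRU): [52 99 26]
  9. access 45: MISS, evict 52. Cache (LRU->MRU): [99 26 45]
Total: 3 hits, 6 misses, 3 evictions

Hit rate = 3/9 = 1/3

Answer: 1/3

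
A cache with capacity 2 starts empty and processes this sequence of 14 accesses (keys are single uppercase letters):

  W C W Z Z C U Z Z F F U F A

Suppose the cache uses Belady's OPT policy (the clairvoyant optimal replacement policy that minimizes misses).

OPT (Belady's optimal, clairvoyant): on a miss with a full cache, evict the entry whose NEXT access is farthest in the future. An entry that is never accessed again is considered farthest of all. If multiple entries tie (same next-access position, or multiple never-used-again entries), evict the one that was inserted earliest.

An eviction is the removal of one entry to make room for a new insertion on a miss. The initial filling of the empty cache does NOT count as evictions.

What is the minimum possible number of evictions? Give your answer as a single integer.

OPT (Belady) simulation (capacity=2):
  1. access W: MISS. Cache: [W]
  2. access C: MISS. Cache: [W C]
  3. access W: HIT. Next use of W: never. Cache: [W C]
  4. access Z: MISS, evict W (next use: never). Cache: [C Z]
  5. access Z: HIT. Next use of Z: step 8. Cache: [C Z]
  6. access C: HIT. Next use of C: never. Cache: [C Z]
  7. access U: MISS, evict C (next use: never). Cache: [Z U]
  8. access Z: HIT. Next use of Z: step 9. Cache: [Z U]
  9. access Z: HIT. Next use of Z: never. Cache: [Z U]
  10. access F: MISS, evict Z (next use: never). Cache: [U F]
  11. access F: HIT. Next use of F: step 13. Cache: [U F]
  12. access U: HIT. Next use of U: never. Cache: [U F]
  13. access F: HIT. Next use of F: never. Cache: [U F]
  14. access A: MISS, evict U (next use: never). Cache: [F A]
Total: 8 hits, 6 misses, 4 evictions

Answer: 4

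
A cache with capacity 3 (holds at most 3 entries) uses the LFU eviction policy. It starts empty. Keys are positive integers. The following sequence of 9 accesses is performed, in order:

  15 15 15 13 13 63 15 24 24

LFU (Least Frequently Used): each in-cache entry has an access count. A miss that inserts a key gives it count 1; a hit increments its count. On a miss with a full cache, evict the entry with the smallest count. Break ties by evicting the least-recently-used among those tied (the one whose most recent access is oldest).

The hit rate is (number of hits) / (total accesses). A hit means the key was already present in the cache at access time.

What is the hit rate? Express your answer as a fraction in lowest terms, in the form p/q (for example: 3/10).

Answer: 5/9

Derivation:
LFU simulation (capacity=3):
  1. access 15: MISS. Cache: [15(c=1)]
  2. access 15: HIT, count now 2. Cache: [15(c=2)]
  3. access 15: HIT, count now 3. Cache: [15(c=3)]
  4. access 13: MISS. Cache: [13(c=1) 15(c=3)]
  5. access 13: HIT, count now 2. Cache: [13(c=2) 15(c=3)]
  6. access 63: MISS. Cache: [63(c=1) 13(c=2) 15(c=3)]
  7. access 15: HIT, count now 4. Cache: [63(c=1) 13(c=2) 15(c=4)]
  8. access 24: MISS, evict 63(c=1). Cache: [24(c=1) 13(c=2) 15(c=4)]
  9. access 24: HIT, count now 2. Cache: [13(c=2) 24(c=2) 15(c=4)]
Total: 5 hits, 4 misses, 1 evictions

Hit rate = 5/9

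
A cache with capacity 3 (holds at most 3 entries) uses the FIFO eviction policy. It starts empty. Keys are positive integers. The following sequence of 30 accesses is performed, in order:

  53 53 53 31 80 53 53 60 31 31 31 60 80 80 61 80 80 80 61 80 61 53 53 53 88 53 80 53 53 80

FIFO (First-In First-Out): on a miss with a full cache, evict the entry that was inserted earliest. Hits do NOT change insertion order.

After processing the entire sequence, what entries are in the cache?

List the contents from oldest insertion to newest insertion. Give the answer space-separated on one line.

FIFO simulation (capacity=3):
  1. access 53: MISS. Cache (old->new): [53]
  2. access 53: HIT. Cache (old->new): [53]
  3. access 53: HIT. Cache (old->new): [53]
  4. access 31: MISS. Cache (old->new): [53 31]
  5. access 80: MISS. Cache (old->new): [53 31 80]
  6. access 53: HIT. Cache (old->new): [53 31 80]
  7. access 53: HIT. Cache (old->new): [53 31 80]
  8. access 60: MISS, evict 53. Cache (old->new): [31 80 60]
  9. access 31: HIT. Cache (old->new): [31 80 60]
  10. access 31: HIT. Cache (old->new): [31 80 60]
  11. access 31: HIT. Cache (old->new): [31 80 60]
  12. access 60: HIT. Cache (old->new): [31 80 60]
  13. access 80: HIT. Cache (old->new): [31 80 60]
  14. access 80: HIT. Cache (old->new): [31 80 60]
  15. access 61: MISS, evict 31. Cache (old->new): [80 60 61]
  16. access 80: HIT. Cache (old->new): [80 60 61]
  17. access 80: HIT. Cache (old->new): [80 60 61]
  18. access 80: HIT. Cache (old->new): [80 60 61]
  19. access 61: HIT. Cache (old->new): [80 60 61]
  20. access 80: HIT. Cache (old->new): [80 60 61]
  21. access 61: HIT. Cache (old->new): [80 60 61]
  22. access 53: MISS, evict 80. Cache (old->new): [60 61 53]
  23. access 53: HIT. Cache (old->new): [60 61 53]
  24. access 53: HIT. Cache (old->new): [60 61 53]
  25. access 88: MISS, evict 60. Cache (old->new): [61 53 88]
  26. access 53: HIT. Cache (old->new): [61 53 88]
  27. access 80: MISS, evict 61. Cache (old->new): [53 88 80]
  28. access 53: HIT. Cache (old->new): [53 88 80]
  29. access 53: HIT. Cache (old->new): [53 88 80]
  30. access 80: HIT. Cache (old->new): [53 88 80]
Total: 22 hits, 8 misses, 5 evictions

Answer: 53 88 80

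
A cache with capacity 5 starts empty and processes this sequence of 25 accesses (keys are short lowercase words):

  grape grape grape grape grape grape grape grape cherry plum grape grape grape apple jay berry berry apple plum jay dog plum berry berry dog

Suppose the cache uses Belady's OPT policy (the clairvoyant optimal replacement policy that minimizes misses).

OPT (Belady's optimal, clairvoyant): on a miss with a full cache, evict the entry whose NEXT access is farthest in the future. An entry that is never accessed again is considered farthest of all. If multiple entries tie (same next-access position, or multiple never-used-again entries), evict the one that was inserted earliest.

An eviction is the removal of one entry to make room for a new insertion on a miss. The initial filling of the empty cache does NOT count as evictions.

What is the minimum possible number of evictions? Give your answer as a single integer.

Answer: 2

Derivation:
OPT (Belady) simulation (capacity=5):
  1. access grape: MISS. Cache: [grape]
  2. access grape: HIT. Next use of grape: step 3. Cache: [grape]
  3. access grape: HIT. Next use of grape: step 4. Cache: [grape]
  4. access grape: HIT. Next use of grape: step 5. Cache: [grape]
  5. access grape: HIT. Next use of grape: step 6. Cache: [grape]
  6. access grape: HIT. Next use of grape: step 7. Cache: [grape]
  7. access grape: HIT. Next use of grape: step 8. Cache: [grape]
  8. access grape: HIT. Next use of grape: step 11. Cache: [grape]
  9. access cherry: MISS. Cache: [grape cherry]
  10. access plum: MISS. Cache: [grape cherry plum]
  11. access grape: HIT. Next use of grape: step 12. Cache: [grape cherry plum]
  12. access grape: HIT. Next use of grape: step 13. Cache: [grape cherry plum]
  13. access grape: HIT. Next use of grape: never. Cache: [grape cherry plum]
  14. access apple: MISS. Cache: [grape cherry plum apple]
  15. access jay: MISS. Cache: [grape cherry plum apple jay]
  16. access berry: MISS, evict grape (next use: never). Cache: [cherry plum apple jay berry]
  17. access berry: HIT. Next use of berry: step 23. Cache: [cherry plum apple jay berry]
  18. access apple: HIT. Next use of apple: never. Cache: [cherry plum apple jay berry]
  19. access plum: HIT. Next use of plum: step 22. Cache: [cherry plum apple jay berry]
  20. access jay: HIT. Next use of jay: never. Cache: [cherry plum apple jay berry]
  21. access dog: MISS, evict cherry (next use: never). Cache: [plum apple jay berry dog]
  22. access plum: HIT. Next use of plum: never. Cache: [plum apple jay berry dog]
  23. access berry: HIT. Next use of berry: step 24. Cache: [plum apple jay berry dog]
  24. access berry: HIT. Next use of berry: never. Cache: [plum apple jay berry dog]
  25. access dog: HIT. Next use of dog: never. Cache: [plum apple jay berry dog]
Total: 18 hits, 7 misses, 2 evictions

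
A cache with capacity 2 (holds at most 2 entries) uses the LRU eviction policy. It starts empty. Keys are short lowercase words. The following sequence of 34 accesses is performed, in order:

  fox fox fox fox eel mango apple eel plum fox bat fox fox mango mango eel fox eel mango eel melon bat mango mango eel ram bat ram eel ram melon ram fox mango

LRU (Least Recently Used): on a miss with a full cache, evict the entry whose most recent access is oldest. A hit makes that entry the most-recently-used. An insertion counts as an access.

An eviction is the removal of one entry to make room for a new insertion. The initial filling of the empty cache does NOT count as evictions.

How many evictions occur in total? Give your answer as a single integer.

LRU simulation (capacity=2):
  1. access fox: MISS. Cache (LRU->MRU): [fox]
  2. access fox: HIT. Cache (LRU->MRU): [fox]
  3. access fox: HIT. Cache (LRU->MRU): [fox]
  4. access fox: HIT. Cache (LRU->MRU): [fox]
  5. access eel: MISS. Cache (LRU->MRU): [fox eel]
  6. access mango: MISS, evict fox. Cache (LRU->MRU): [eel mango]
  7. access apple: MISS, evict eel. Cache (LRU->MRU): [mango apple]
  8. access eel: MISS, evict mango. Cache (LRU->MRU): [apple eel]
  9. access plum: MISS, evict apple. Cache (LRU->MRU): [eel plum]
  10. access fox: MISS, evict eel. Cache (LRU->MRU): [plum fox]
  11. access bat: MISS, evict plum. Cache (LRU->MRU): [fox bat]
  12. access fox: HIT. Cache (LRU->MRU): [bat fox]
  13. access fox: HIT. Cache (LRU->MRU): [bat fox]
  14. access mango: MISS, evict bat. Cache (LRU->MRU): [fox mango]
  15. access mango: HIT. Cache (LRU->MRU): [fox mango]
  16. access eel: MISS, evict fox. Cache (LRU->MRU): [mango eel]
  17. access fox: MISS, evict mango. Cache (LRU->MRU): [eel fox]
  18. access eel: HIT. Cache (LRU->MRU): [fox eel]
  19. access mango: MISS, evict fox. Cache (LRU->MRU): [eel mango]
  20. access eel: HIT. Cache (LRU->MRU): [mango eel]
  21. access melon: MISS, evict mango. Cache (LRU->MRU): [eel melon]
  22. access bat: MISS, evict eel. Cache (LRU->MRU): [melon bat]
  23. access mango: MISS, evict melon. Cache (LRU->MRU): [bat mango]
  24. access mango: HIT. Cache (LRU->MRU): [bat mango]
  25. access eel: MISS, evict bat. Cache (LRU->MRU): [mango eel]
  26. access ram: MISS, evict mango. Cache (LRU->MRU): [eel ram]
  27. access bat: MISS, evict eel. Cache (LRU->MRU): [ram bat]
  28. access ram: HIT. Cache (LRU->MRU): [bat ram]
  29. access eel: MISS, evict bat. Cache (LRU->MRU): [ram eel]
  30. access ram: HIT. Cache (LRU->MRU): [eel ram]
  31. access melon: MISS, evict eel. Cache (LRU->MRU): [ram melon]
  32. access ram: HIT. Cache (LRU->MRU): [melon ram]
  33. access fox: MISS, evict melon. Cache (LRU->MRU): [ram fox]
  34. access mango: MISS, evict ram. Cache (LRU->MRU): [fox mango]
Total: 12 hits, 22 misses, 20 evictions

Answer: 20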